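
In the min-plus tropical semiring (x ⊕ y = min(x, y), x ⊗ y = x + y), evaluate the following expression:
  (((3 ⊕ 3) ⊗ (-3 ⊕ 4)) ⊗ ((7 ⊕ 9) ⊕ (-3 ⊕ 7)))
(((3 ⊕ 3) ⊗ (-3 ⊕ 4)) ⊗ ((7 ⊕ 9) ⊕ (-3 ⊕ 7))) = -3

Expand innermost to outermost. Recall ⊕ takes the minimum of its arguments and ⊗ takes their sum. Working out the expression (((3 ⊕ 3) ⊗ (-3 ⊕ 4)) ⊗ ((7 ⊕ 9) ⊕ (-3 ⊕ 7))) gives -3.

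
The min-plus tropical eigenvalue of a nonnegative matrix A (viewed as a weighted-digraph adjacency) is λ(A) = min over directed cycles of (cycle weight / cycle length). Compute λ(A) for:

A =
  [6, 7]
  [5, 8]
λ(A) = 6

Enumerate directed cycles and compute their means (weight / length). Sample:
  cycle 0 → 0: weight = 6, length = 1, mean = 6/1 ≈ 6.000
  cycle 1 → 1: weight = 8, length = 1, mean = 8/1 ≈ 8.000
  cycle 0 → 1 → 0: weight = 12, length = 2, mean = 12/2 ≈ 6.000
  cycle 1 → 0 → 1: weight = 12, length = 2, mean = 12/2 ≈ 6.000
Minimum mean = 6.000, attained e.g. along the cycle 0 → 0 with weight 6 and length 1. So λ(A) = 6/1 = 6.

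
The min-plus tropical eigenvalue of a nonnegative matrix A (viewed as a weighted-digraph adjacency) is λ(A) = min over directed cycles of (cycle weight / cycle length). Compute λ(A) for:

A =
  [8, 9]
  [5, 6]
λ(A) = 6

Enumerate directed cycles and compute their means (weight / length). Sample:
  cycle 0 → 0: weight = 8, length = 1, mean = 8/1 ≈ 8.000
  cycle 1 → 1: weight = 6, length = 1, mean = 6/1 ≈ 6.000
  cycle 0 → 1 → 0: weight = 14, length = 2, mean = 14/2 ≈ 7.000
  cycle 1 → 0 → 1: weight = 14, length = 2, mean = 14/2 ≈ 7.000
Minimum mean = 6.000, attained e.g. along the cycle 1 → 1 with weight 6 and length 1. So λ(A) = 6/1 = 6.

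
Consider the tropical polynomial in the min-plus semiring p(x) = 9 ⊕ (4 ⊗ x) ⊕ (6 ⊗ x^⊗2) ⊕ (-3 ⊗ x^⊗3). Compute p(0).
p(0) = -3

A tropical monomial a ⊗ x^⊗i evaluates to a + i · x. Evaluating each term at x = 0:
  Term 0 contributes 9 + 0 · 0 = 9
  Term 1 contributes 4 + 1 · 0 = 4
  Term 2 contributes 6 + 2 · 0 = 6
  Term 3 contributes -3 + 3 · 0 = -3
p(0) = ⊕ of these = min[9, 4, 6, -3] = -3.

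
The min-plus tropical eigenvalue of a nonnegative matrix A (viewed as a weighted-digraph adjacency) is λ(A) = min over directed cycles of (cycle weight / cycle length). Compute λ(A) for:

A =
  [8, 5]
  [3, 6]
λ(A) = 4

Enumerate directed cycles and compute their means (weight / length). Sample:
  cycle 0 → 0: weight = 8, length = 1, mean = 8/1 ≈ 8.000
  cycle 1 → 1: weight = 6, length = 1, mean = 6/1 ≈ 6.000
  cycle 0 → 1 → 0: weight = 8, length = 2, mean = 8/2 ≈ 4.000
  cycle 1 → 0 → 1: weight = 8, length = 2, mean = 8/2 ≈ 4.000
Minimum mean = 4.000, attained e.g. along the cycle 0 → 1 → 0 with weight 8 and length 2. So λ(A) = 8/2 = 4.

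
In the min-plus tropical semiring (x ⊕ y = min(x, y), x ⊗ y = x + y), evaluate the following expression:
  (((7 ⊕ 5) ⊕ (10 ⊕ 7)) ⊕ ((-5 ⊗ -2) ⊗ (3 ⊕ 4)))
(((7 ⊕ 5) ⊕ (10 ⊕ 7)) ⊕ ((-5 ⊗ -2) ⊗ (3 ⊕ 4))) = -4

Expand innermost to outermost. Recall ⊕ takes the minimum of its arguments and ⊗ takes their sum. Working out the expression (((7 ⊕ 5) ⊕ (10 ⊕ 7)) ⊕ ((-5 ⊗ -2) ⊗ (3 ⊕ 4))) gives -4.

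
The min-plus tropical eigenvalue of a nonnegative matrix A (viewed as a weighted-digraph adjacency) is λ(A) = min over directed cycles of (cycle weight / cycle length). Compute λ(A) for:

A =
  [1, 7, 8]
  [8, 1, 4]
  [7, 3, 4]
λ(A) = 1

Enumerate directed cycles and compute their means (weight / length). Sample:
  cycle 0 → 0: weight = 1, length = 1, mean = 1/1 ≈ 1.000
  cycle 1 → 1: weight = 1, length = 1, mean = 1/1 ≈ 1.000
  cycle 2 → 2: weight = 4, length = 1, mean = 4/1 ≈ 4.000
  cycle 0 → 1 → 0: weight = 15, length = 2, mean = 15/2 ≈ 7.500
  cycle 0 → 2 → 0: weight = 15, length = 2, mean = 15/2 ≈ 7.500
  cycle 1 → 0 → 1: weight = 15, length = 2, mean = 15/2 ≈ 7.500
Minimum mean = 1.000, attained e.g. along the cycle 0 → 0 with weight 1 and length 1. So λ(A) = 1/1 = 1.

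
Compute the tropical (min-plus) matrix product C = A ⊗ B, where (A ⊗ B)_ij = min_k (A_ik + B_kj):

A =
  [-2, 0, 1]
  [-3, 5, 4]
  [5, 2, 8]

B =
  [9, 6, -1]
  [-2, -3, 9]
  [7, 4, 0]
A ⊗ B =
  [-2, -3, -3]
  [3, 2, -4]
  [0, -1, 4]

Apply the min-plus product entry-by-entry:
  C[0][0] = min over k of (A[0][0] + B[0][0] = -2 + 9 = 7, A[0][1] + B[1][0] = 0 + -2 = -2, A[0][2] + B[2][0] = 1 + 7 = 8) = -2 (attained at k = 1)
  C[0][1] = min over k of (A[0][0] + B[0][1] = -2 + 6 = 4, A[0][1] + B[1][1] = 0 + -3 = -3, A[0][2] + B[2][1] = 1 + 4 = 5) = -3 (attained at k = 1)
  C[0][2] = min over k of (A[0][0] + B[0][2] = -2 + -1 = -3, A[0][1] + B[1][2] = 0 + 9 = 9, A[0][2] + B[2][2] = 1 + 0 = 1) = -3 (attained at k = 0)
  C[1][0] = min over k of (A[1][0] + B[0][0] = -3 + 9 = 6, A[1][1] + B[1][0] = 5 + -2 = 3, A[1][2] + B[2][0] = 4 + 7 = 11) = 3 (attained at k = 1)
  C[1][1] = min over k of (A[1][0] + B[0][1] = -3 + 6 = 3, A[1][1] + B[1][1] = 5 + -3 = 2, A[1][2] + B[2][1] = 4 + 4 = 8) = 2 (attained at k = 1)
  C[1][2] = min over k of (A[1][0] + B[0][2] = -3 + -1 = -4, A[1][1] + B[1][2] = 5 + 9 = 14, A[1][2] + B[2][2] = 4 + 0 = 4) = -4 (attained at k = 0)
  C[2][0] = min over k of (A[2][0] + B[0][0] = 5 + 9 = 14, A[2][1] + B[1][0] = 2 + -2 = 0, A[2][2] + B[2][0] = 8 + 7 = 15) = 0 (attained at k = 1)
  C[2][1] = min over k of (A[2][0] + B[0][1] = 5 + 6 = 11, A[2][1] + B[1][1] = 2 + -3 = -1, A[2][2] + B[2][1] = 8 + 4 = 12) = -1 (attained at k = 1)
  C[2][2] = min over k of (A[2][0] + B[0][2] = 5 + -1 = 4, A[2][1] + B[1][2] = 2 + 9 = 11, A[2][2] + B[2][2] = 8 + 0 = 8) = 4 (attained at k = 0)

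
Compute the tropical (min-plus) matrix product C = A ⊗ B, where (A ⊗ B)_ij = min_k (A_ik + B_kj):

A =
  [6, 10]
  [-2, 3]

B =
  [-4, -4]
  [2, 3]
A ⊗ B =
  [2, 2]
  [-6, -6]

Apply the min-plus product entry-by-entry:
  C[0][0] = min over k of (A[0][0] + B[0][0] = 6 + -4 = 2, A[0][1] + B[1][0] = 10 + 2 = 12) = 2 (attained at k = 0)
  C[0][1] = min over k of (A[0][0] + B[0][1] = 6 + -4 = 2, A[0][1] + B[1][1] = 10 + 3 = 13) = 2 (attained at k = 0)
  C[1][0] = min over k of (A[1][0] + B[0][0] = -2 + -4 = -6, A[1][1] + B[1][0] = 3 + 2 = 5) = -6 (attained at k = 0)
  C[1][1] = min over k of (A[1][0] + B[0][1] = -2 + -4 = -6, A[1][1] + B[1][1] = 3 + 3 = 6) = -6 (attained at k = 0)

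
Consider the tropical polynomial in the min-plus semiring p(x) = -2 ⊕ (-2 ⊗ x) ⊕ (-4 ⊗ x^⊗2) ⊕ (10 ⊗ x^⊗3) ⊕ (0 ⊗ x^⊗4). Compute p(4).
p(4) = -2

A tropical monomial a ⊗ x^⊗i evaluates to a + i · x. Evaluating each term at x = 4:
  Term 0 contributes -2 + 0 · 4 = -2
  Term 1 contributes -2 + 1 · 4 = 2
  Term 2 contributes -4 + 2 · 4 = 4
  Term 3 contributes 10 + 3 · 4 = 22
  Term 4 contributes 0 + 4 · 4 = 16
p(4) = ⊕ of these = min[-2, 2, 4, 22, 16] = -2.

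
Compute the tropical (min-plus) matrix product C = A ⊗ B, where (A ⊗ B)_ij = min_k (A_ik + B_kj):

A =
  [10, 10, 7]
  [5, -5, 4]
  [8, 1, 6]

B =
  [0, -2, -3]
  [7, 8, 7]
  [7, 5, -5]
A ⊗ B =
  [10, 8, 2]
  [2, 3, -1]
  [8, 6, 1]

Apply the min-plus product entry-by-entry:
  C[0][0] = min over k of (A[0][0] + B[0][0] = 10 + 0 = 10, A[0][1] + B[1][0] = 10 + 7 = 17, A[0][2] + B[2][0] = 7 + 7 = 14) = 10 (attained at k = 0)
  C[0][1] = min over k of (A[0][0] + B[0][1] = 10 + -2 = 8, A[0][1] + B[1][1] = 10 + 8 = 18, A[0][2] + B[2][1] = 7 + 5 = 12) = 8 (attained at k = 0)
  C[0][2] = min over k of (A[0][0] + B[0][2] = 10 + -3 = 7, A[0][1] + B[1][2] = 10 + 7 = 17, A[0][2] + B[2][2] = 7 + -5 = 2) = 2 (attained at k = 2)
  C[1][0] = min over k of (A[1][0] + B[0][0] = 5 + 0 = 5, A[1][1] + B[1][0] = -5 + 7 = 2, A[1][2] + B[2][0] = 4 + 7 = 11) = 2 (attained at k = 1)
  C[1][1] = min over k of (A[1][0] + B[0][1] = 5 + -2 = 3, A[1][1] + B[1][1] = -5 + 8 = 3, A[1][2] + B[2][1] = 4 + 5 = 9) = 3 (attained at k = 0)
  C[1][2] = min over k of (A[1][0] + B[0][2] = 5 + -3 = 2, A[1][1] + B[1][2] = -5 + 7 = 2, A[1][2] + B[2][2] = 4 + -5 = -1) = -1 (attained at k = 2)
  C[2][0] = min over k of (A[2][0] + B[0][0] = 8 + 0 = 8, A[2][1] + B[1][0] = 1 + 7 = 8, A[2][2] + B[2][0] = 6 + 7 = 13) = 8 (attained at k = 0)
  C[2][1] = min over k of (A[2][0] + B[0][1] = 8 + -2 = 6, A[2][1] + B[1][1] = 1 + 8 = 9, A[2][2] + B[2][1] = 6 + 5 = 11) = 6 (attained at k = 0)
  C[2][2] = min over k of (A[2][0] + B[0][2] = 8 + -3 = 5, A[2][1] + B[1][2] = 1 + 7 = 8, A[2][2] + B[2][2] = 6 + -5 = 1) = 1 (attained at k = 2)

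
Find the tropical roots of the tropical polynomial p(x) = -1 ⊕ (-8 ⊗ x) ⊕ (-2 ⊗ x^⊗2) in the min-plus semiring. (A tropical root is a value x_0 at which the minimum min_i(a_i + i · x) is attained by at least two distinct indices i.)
Roots: {-6, 7}

Each tropical root is a break point of the lower envelope of the lines y = a_i + i · x (there are 3 lines, with slopes 0, 1, ..., 2). Only the lines that attain the minimum somewhere contribute to roots; other lines are dominated. Here the surviving (envelope) indices are i = 2, i = 1, i = 0.
Intersections between consecutive envelope lines give the roots: for adjacent envelope indices i < j the intersection is x = (a_i − a_j) / (j − i). Reading off the sorted break points: {-6, 7}.
Verification: at each break x_0, at least two indices attain the minimum of min_i(a_i + i · x_0).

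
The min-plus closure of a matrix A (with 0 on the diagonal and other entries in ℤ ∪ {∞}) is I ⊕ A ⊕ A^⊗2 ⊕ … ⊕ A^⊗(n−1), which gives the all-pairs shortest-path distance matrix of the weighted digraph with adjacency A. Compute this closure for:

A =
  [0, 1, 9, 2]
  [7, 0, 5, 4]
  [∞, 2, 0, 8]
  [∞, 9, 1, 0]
Closure =
  [0, 1, 3, 2]
  [7, 0, 5, 4]
  [9, 2, 0, 6]
  [10, 3, 1, 0]

This is the Floyd-Warshall all-pairs shortest-path computation. For each intermediate vertex k = 0, 1, …, 3, update dist[i][j] ← min(dist[i][j], dist[i][k] + dist[k][j]). The final matrix gives, for each (i, j), the minimum total weight of any directed path from i to j (possibly empty when i = j).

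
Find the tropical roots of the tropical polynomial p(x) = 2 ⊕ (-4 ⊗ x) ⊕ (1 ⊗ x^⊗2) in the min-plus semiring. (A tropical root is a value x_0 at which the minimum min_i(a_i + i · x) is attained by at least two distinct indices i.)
Roots: {-5, 6}

Each tropical root is a break point of the lower envelope of the lines y = a_i + i · x (there are 3 lines, with slopes 0, 1, ..., 2). Only the lines that attain the minimum somewhere contribute to roots; other lines are dominated. Here the surviving (envelope) indices are i = 2, i = 1, i = 0.
Intersections between consecutive envelope lines give the roots: for adjacent envelope indices i < j the intersection is x = (a_i − a_j) / (j − i). Reading off the sorted break points: {-5, 6}.
Verification: at each break x_0, at least two indices attain the minimum of min_i(a_i + i · x_0).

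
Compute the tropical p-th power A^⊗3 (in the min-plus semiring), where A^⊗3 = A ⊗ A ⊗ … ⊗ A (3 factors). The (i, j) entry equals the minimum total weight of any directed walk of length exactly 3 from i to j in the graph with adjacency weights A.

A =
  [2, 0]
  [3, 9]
A^⊗3 =
  [5, 3]
  [6, 5]

Each entry (A^⊗3)_ij equals the minimum over all length-3 walks i = v_0 → v_1 → … → v_3 = j of Σ_t A[v_t][v_{t+1}]. For example, for (i, j) = (0, 1) we minimise over 4 possible intermediate vertex sequences; the minimum is 3, attained along the walk 0 → 1 → 0 → 1.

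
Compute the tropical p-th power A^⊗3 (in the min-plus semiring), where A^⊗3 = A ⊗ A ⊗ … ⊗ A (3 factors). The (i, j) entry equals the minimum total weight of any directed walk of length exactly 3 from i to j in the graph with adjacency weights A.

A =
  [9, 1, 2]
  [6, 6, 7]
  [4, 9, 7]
A^⊗3 =
  [12, 7, 8]
  [12, 12, 13]
  [10, 11, 12]

Each entry (A^⊗3)_ij equals the minimum over all length-3 walks i = v_0 → v_1 → … → v_3 = j of Σ_t A[v_t][v_{t+1}]. For example, for (i, j) = (0, 2) we minimise over 9 possible intermediate vertex sequences; the minimum is 8, attained along the walk 0 → 2 → 0 → 2.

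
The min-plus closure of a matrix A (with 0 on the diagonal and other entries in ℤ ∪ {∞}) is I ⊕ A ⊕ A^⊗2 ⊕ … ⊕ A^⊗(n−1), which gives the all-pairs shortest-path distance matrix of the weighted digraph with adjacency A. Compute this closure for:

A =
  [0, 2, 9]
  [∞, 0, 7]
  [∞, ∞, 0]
Closure =
  [0, 2, 9]
  [∞, 0, 7]
  [∞, ∞, 0]

This is the Floyd-Warshall all-pairs shortest-path computation. For each intermediate vertex k = 0, 1, …, 2, update dist[i][j] ← min(dist[i][j], dist[i][k] + dist[k][j]). The final matrix gives, for each (i, j), the minimum total weight of any directed path from i to j (possibly empty when i = j).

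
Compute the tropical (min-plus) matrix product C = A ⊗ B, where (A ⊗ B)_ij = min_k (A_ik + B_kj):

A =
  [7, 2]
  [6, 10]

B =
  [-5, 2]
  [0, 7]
A ⊗ B =
  [2, 9]
  [1, 8]

Apply the min-plus product entry-by-entry:
  C[0][0] = min over k of (A[0][0] + B[0][0] = 7 + -5 = 2, A[0][1] + B[1][0] = 2 + 0 = 2) = 2 (attained at k = 0)
  C[0][1] = min over k of (A[0][0] + B[0][1] = 7 + 2 = 9, A[0][1] + B[1][1] = 2 + 7 = 9) = 9 (attained at k = 0)
  C[1][0] = min over k of (A[1][0] + B[0][0] = 6 + -5 = 1, A[1][1] + B[1][0] = 10 + 0 = 10) = 1 (attained at k = 0)
  C[1][1] = min over k of (A[1][0] + B[0][1] = 6 + 2 = 8, A[1][1] + B[1][1] = 10 + 7 = 17) = 8 (attained at k = 0)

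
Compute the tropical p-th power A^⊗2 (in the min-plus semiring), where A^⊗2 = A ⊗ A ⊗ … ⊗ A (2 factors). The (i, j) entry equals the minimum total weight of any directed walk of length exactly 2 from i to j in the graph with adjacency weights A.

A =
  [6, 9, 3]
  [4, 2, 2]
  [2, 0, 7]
A^⊗2 =
  [5, 3, 9]
  [4, 2, 4]
  [4, 2, 2]

Each entry (A^⊗2)_ij equals the minimum over all length-2 walks i = v_0 → v_1 → … → v_2 = j of Σ_t A[v_t][v_{t+1}]. For example, for (i, j) = (0, 2) we minimise over 3 possible intermediate vertex sequences; the minimum is 9, attained along the walk 0 → 0 → 2.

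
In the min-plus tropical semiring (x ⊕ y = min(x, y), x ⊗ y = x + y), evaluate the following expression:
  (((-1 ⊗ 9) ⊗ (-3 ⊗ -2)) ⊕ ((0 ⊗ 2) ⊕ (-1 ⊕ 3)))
(((-1 ⊗ 9) ⊗ (-3 ⊗ -2)) ⊕ ((0 ⊗ 2) ⊕ (-1 ⊕ 3))) = -1

Expand innermost to outermost. Recall ⊕ takes the minimum of its arguments and ⊗ takes their sum. Working out the expression (((-1 ⊗ 9) ⊗ (-3 ⊗ -2)) ⊕ ((0 ⊗ 2) ⊕ (-1 ⊕ 3))) gives -1.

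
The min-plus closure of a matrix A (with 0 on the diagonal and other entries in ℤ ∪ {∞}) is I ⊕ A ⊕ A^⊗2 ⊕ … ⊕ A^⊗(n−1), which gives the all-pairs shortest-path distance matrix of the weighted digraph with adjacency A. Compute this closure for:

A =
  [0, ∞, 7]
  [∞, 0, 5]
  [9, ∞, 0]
Closure =
  [0, ∞, 7]
  [14, 0, 5]
  [9, ∞, 0]

This is the Floyd-Warshall all-pairs shortest-path computation. For each intermediate vertex k = 0, 1, …, 2, update dist[i][j] ← min(dist[i][j], dist[i][k] + dist[k][j]). The final matrix gives, for each (i, j), the minimum total weight of any directed path from i to j (possibly empty when i = j).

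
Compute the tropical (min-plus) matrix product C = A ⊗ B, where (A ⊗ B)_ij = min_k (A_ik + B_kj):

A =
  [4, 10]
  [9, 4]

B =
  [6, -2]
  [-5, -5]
A ⊗ B =
  [5, 2]
  [-1, -1]

Apply the min-plus product entry-by-entry:
  C[0][0] = min over k of (A[0][0] + B[0][0] = 4 + 6 = 10, A[0][1] + B[1][0] = 10 + -5 = 5) = 5 (attained at k = 1)
  C[0][1] = min over k of (A[0][0] + B[0][1] = 4 + -2 = 2, A[0][1] + B[1][1] = 10 + -5 = 5) = 2 (attained at k = 0)
  C[1][0] = min over k of (A[1][0] + B[0][0] = 9 + 6 = 15, A[1][1] + B[1][0] = 4 + -5 = -1) = -1 (attained at k = 1)
  C[1][1] = min over k of (A[1][0] + B[0][1] = 9 + -2 = 7, A[1][1] + B[1][1] = 4 + -5 = -1) = -1 (attained at k = 1)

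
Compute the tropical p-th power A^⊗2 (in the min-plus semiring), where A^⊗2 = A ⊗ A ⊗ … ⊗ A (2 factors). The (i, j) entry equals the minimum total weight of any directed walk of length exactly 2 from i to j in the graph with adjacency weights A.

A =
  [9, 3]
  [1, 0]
A^⊗2 =
  [4, 3]
  [1, 0]

Each entry (A^⊗2)_ij equals the minimum over all length-2 walks i = v_0 → v_1 → … → v_2 = j of Σ_t A[v_t][v_{t+1}]. For example, for (i, j) = (0, 1) we minimise over 2 possible intermediate vertex sequences; the minimum is 3, attained along the walk 0 → 1 → 1.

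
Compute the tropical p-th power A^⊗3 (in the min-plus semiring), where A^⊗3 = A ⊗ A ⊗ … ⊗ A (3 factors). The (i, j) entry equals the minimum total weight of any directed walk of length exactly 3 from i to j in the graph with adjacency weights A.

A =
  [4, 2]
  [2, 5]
A^⊗3 =
  [8, 6]
  [6, 8]

Each entry (A^⊗3)_ij equals the minimum over all length-3 walks i = v_0 → v_1 → … → v_3 = j of Σ_t A[v_t][v_{t+1}]. For example, for (i, j) = (0, 1) we minimise over 4 possible intermediate vertex sequences; the minimum is 6, attained along the walk 0 → 1 → 0 → 1.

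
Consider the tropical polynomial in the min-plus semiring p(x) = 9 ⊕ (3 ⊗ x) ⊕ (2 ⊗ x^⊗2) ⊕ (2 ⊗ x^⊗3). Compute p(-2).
p(-2) = -4

A tropical monomial a ⊗ x^⊗i evaluates to a + i · x. Evaluating each term at x = -2:
  Term 0 contributes 9 + 0 · -2 = 9
  Term 1 contributes 3 + 1 · -2 = 1
  Term 2 contributes 2 + 2 · -2 = -2
  Term 3 contributes 2 + 3 · -2 = -4
p(-2) = ⊕ of these = min[9, 1, -2, -4] = -4.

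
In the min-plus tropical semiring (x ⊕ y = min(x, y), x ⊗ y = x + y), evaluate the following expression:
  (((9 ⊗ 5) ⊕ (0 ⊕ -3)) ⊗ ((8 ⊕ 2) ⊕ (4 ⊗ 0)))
(((9 ⊗ 5) ⊕ (0 ⊕ -3)) ⊗ ((8 ⊕ 2) ⊕ (4 ⊗ 0))) = -1

Expand innermost to outermost. Recall ⊕ takes the minimum of its arguments and ⊗ takes their sum. Working out the expression (((9 ⊗ 5) ⊕ (0 ⊕ -3)) ⊗ ((8 ⊕ 2) ⊕ (4 ⊗ 0))) gives -1.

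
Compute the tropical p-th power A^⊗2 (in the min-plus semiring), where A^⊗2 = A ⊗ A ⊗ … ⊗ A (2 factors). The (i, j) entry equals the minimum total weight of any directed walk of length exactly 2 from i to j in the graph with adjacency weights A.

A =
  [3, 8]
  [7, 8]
A^⊗2 =
  [6, 11]
  [10, 15]

Each entry (A^⊗2)_ij equals the minimum over all length-2 walks i = v_0 → v_1 → … → v_2 = j of Σ_t A[v_t][v_{t+1}]. For example, for (i, j) = (0, 1) we minimise over 2 possible intermediate vertex sequences; the minimum is 11, attained along the walk 0 → 0 → 1.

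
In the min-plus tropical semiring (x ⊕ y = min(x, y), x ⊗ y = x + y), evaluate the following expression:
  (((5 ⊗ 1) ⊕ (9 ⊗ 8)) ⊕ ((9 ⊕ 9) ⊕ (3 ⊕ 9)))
(((5 ⊗ 1) ⊕ (9 ⊗ 8)) ⊕ ((9 ⊕ 9) ⊕ (3 ⊕ 9))) = 3

Expand innermost to outermost. Recall ⊕ takes the minimum of its arguments and ⊗ takes their sum. Working out the expression (((5 ⊗ 1) ⊕ (9 ⊗ 8)) ⊕ ((9 ⊕ 9) ⊕ (3 ⊕ 9))) gives 3.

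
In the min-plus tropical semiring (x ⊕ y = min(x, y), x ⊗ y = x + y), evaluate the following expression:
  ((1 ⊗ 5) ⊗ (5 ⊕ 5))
((1 ⊗ 5) ⊗ (5 ⊕ 5)) = 11

Expand innermost to outermost. Recall ⊕ takes the minimum of its arguments and ⊗ takes their sum. Working out the expression ((1 ⊗ 5) ⊗ (5 ⊕ 5)) gives 11.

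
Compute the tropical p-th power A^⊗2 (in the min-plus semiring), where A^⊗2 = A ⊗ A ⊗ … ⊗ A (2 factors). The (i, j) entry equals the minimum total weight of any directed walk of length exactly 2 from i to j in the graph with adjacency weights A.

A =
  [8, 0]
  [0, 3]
A^⊗2 =
  [0, 3]
  [3, 0]

Each entry (A^⊗2)_ij equals the minimum over all length-2 walks i = v_0 → v_1 → … → v_2 = j of Σ_t A[v_t][v_{t+1}]. For example, for (i, j) = (0, 1) we minimise over 2 possible intermediate vertex sequences; the minimum is 3, attained along the walk 0 → 1 → 1.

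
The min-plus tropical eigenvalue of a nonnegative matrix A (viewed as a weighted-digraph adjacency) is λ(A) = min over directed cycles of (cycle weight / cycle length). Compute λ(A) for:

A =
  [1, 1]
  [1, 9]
λ(A) = 1

Enumerate directed cycles and compute their means (weight / length). Sample:
  cycle 0 → 0: weight = 1, length = 1, mean = 1/1 ≈ 1.000
  cycle 1 → 1: weight = 9, length = 1, mean = 9/1 ≈ 9.000
  cycle 0 → 1 → 0: weight = 2, length = 2, mean = 2/2 ≈ 1.000
  cycle 1 → 0 → 1: weight = 2, length = 2, mean = 2/2 ≈ 1.000
Minimum mean = 1.000, attained e.g. along the cycle 0 → 0 with weight 1 and length 1. So λ(A) = 1/1 = 1.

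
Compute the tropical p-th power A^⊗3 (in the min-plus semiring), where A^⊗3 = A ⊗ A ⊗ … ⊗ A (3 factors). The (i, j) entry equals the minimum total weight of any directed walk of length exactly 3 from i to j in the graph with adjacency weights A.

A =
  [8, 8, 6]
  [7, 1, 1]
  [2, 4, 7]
A^⊗3 =
  [11, 10, 10]
  [4, 3, 3]
  [7, 6, 6]

Each entry (A^⊗3)_ij equals the minimum over all length-3 walks i = v_0 → v_1 → … → v_3 = j of Σ_t A[v_t][v_{t+1}]. For example, for (i, j) = (0, 2) we minimise over 9 possible intermediate vertex sequences; the minimum is 10, attained along the walk 0 → 1 → 1 → 2.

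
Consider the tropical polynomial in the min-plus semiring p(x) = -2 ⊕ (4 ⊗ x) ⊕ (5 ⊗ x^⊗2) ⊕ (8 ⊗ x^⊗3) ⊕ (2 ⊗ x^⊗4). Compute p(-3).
p(-3) = -10

A tropical monomial a ⊗ x^⊗i evaluates to a + i · x. Evaluating each term at x = -3:
  Term 0 contributes -2 + 0 · -3 = -2
  Term 1 contributes 4 + 1 · -3 = 1
  Term 2 contributes 5 + 2 · -3 = -1
  Term 3 contributes 8 + 3 · -3 = -1
  Term 4 contributes 2 + 4 · -3 = -10
p(-3) = ⊕ of these = min[-2, 1, -1, -1, -10] = -10.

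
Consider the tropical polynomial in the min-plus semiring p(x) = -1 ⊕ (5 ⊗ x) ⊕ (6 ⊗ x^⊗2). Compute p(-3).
p(-3) = -1

A tropical monomial a ⊗ x^⊗i evaluates to a + i · x. Evaluating each term at x = -3:
  Term 0 contributes -1 + 0 · -3 = -1
  Term 1 contributes 5 + 1 · -3 = 2
  Term 2 contributes 6 + 2 · -3 = 0
p(-3) = ⊕ of these = min[-1, 2, 0] = -1.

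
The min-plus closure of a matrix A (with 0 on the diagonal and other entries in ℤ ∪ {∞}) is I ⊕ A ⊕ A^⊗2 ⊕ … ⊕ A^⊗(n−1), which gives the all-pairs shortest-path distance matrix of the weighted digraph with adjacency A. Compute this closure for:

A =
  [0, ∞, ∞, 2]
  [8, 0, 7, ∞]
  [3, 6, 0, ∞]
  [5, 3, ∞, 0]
Closure =
  [0, 5, 12, 2]
  [8, 0, 7, 10]
  [3, 6, 0, 5]
  [5, 3, 10, 0]

This is the Floyd-Warshall all-pairs shortest-path computation. For each intermediate vertex k = 0, 1, …, 3, update dist[i][j] ← min(dist[i][j], dist[i][k] + dist[k][j]). The final matrix gives, for each (i, j), the minimum total weight of any directed path from i to j (possibly empty when i = j).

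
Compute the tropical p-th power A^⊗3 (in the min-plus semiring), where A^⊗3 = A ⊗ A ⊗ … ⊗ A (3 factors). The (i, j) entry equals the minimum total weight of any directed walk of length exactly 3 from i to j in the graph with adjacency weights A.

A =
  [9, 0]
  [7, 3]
A^⊗3 =
  [10, 6]
  [13, 9]

Each entry (A^⊗3)_ij equals the minimum over all length-3 walks i = v_0 → v_1 → … → v_3 = j of Σ_t A[v_t][v_{t+1}]. For example, for (i, j) = (0, 1) we minimise over 4 possible intermediate vertex sequences; the minimum is 6, attained along the walk 0 → 1 → 1 → 1.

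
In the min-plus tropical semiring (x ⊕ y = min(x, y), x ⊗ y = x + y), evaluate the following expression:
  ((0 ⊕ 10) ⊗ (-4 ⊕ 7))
((0 ⊕ 10) ⊗ (-4 ⊕ 7)) = -4

Expand innermost to outermost. Recall ⊕ takes the minimum of its arguments and ⊗ takes their sum. Working out the expression ((0 ⊕ 10) ⊗ (-4 ⊕ 7)) gives -4.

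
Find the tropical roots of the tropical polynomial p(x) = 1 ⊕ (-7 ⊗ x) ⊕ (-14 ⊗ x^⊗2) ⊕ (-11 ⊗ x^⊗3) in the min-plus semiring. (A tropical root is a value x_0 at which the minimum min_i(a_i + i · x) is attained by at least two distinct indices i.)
Roots: {-3, 7, 8}

Each tropical root is a break point of the lower envelope of the lines y = a_i + i · x (there are 4 lines, with slopes 0, 1, ..., 3). Only the lines that attain the minimum somewhere contribute to roots; other lines are dominated. Here the surviving (envelope) indices are i = 3, i = 2, i = 1, i = 0.
Intersections between consecutive envelope lines give the roots: for adjacent envelope indices i < j the intersection is x = (a_i − a_j) / (j − i). Reading off the sorted break points: {-3, 7, 8}.
Verification: at each break x_0, at least two indices attain the minimum of min_i(a_i + i · x_0).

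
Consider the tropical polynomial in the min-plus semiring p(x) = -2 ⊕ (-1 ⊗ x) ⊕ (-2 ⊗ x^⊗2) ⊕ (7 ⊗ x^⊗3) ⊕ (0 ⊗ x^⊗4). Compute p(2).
p(2) = -2

A tropical monomial a ⊗ x^⊗i evaluates to a + i · x. Evaluating each term at x = 2:
  Term 0 contributes -2 + 0 · 2 = -2
  Term 1 contributes -1 + 1 · 2 = 1
  Term 2 contributes -2 + 2 · 2 = 2
  Term 3 contributes 7 + 3 · 2 = 13
  Term 4 contributes 0 + 4 · 2 = 8
p(2) = ⊕ of these = min[-2, 1, 2, 13, 8] = -2.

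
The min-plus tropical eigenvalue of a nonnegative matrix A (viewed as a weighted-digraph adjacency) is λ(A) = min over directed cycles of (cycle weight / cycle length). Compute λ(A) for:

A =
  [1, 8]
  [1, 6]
λ(A) = 1

Enumerate directed cycles and compute their means (weight / length). Sample:
  cycle 0 → 0: weight = 1, length = 1, mean = 1/1 ≈ 1.000
  cycle 1 → 1: weight = 6, length = 1, mean = 6/1 ≈ 6.000
  cycle 0 → 1 → 0: weight = 9, length = 2, mean = 9/2 ≈ 4.500
  cycle 1 → 0 → 1: weight = 9, length = 2, mean = 9/2 ≈ 4.500
Minimum mean = 1.000, attained e.g. along the cycle 0 → 0 with weight 1 and length 1. So λ(A) = 1/1 = 1.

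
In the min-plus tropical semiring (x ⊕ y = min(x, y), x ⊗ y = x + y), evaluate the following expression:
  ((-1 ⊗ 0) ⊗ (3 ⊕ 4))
((-1 ⊗ 0) ⊗ (3 ⊕ 4)) = 2

Expand innermost to outermost. Recall ⊕ takes the minimum of its arguments and ⊗ takes their sum. Working out the expression ((-1 ⊗ 0) ⊗ (3 ⊕ 4)) gives 2.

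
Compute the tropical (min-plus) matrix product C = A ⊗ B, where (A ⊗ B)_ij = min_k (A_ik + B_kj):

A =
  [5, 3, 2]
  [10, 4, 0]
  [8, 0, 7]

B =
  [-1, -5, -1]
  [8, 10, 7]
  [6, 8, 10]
A ⊗ B =
  [4, 0, 4]
  [6, 5, 9]
  [7, 3, 7]

Apply the min-plus product entry-by-entry:
  C[0][0] = min over k of (A[0][0] + B[0][0] = 5 + -1 = 4, A[0][1] + B[1][0] = 3 + 8 = 11, A[0][2] + B[2][0] = 2 + 6 = 8) = 4 (attained at k = 0)
  C[0][1] = min over k of (A[0][0] + B[0][1] = 5 + -5 = 0, A[0][1] + B[1][1] = 3 + 10 = 13, A[0][2] + B[2][1] = 2 + 8 = 10) = 0 (attained at k = 0)
  C[0][2] = min over k of (A[0][0] + B[0][2] = 5 + -1 = 4, A[0][1] + B[1][2] = 3 + 7 = 10, A[0][2] + B[2][2] = 2 + 10 = 12) = 4 (attained at k = 0)
  C[1][0] = min over k of (A[1][0] + B[0][0] = 10 + -1 = 9, A[1][1] + B[1][0] = 4 + 8 = 12, A[1][2] + B[2][0] = 0 + 6 = 6) = 6 (attained at k = 2)
  C[1][1] = min over k of (A[1][0] + B[0][1] = 10 + -5 = 5, A[1][1] + B[1][1] = 4 + 10 = 14, A[1][2] + B[2][1] = 0 + 8 = 8) = 5 (attained at k = 0)
  C[1][2] = min over k of (A[1][0] + B[0][2] = 10 + -1 = 9, A[1][1] + B[1][2] = 4 + 7 = 11, A[1][2] + B[2][2] = 0 + 10 = 10) = 9 (attained at k = 0)
  C[2][0] = min over k of (A[2][0] + B[0][0] = 8 + -1 = 7, A[2][1] + B[1][0] = 0 + 8 = 8, A[2][2] + B[2][0] = 7 + 6 = 13) = 7 (attained at k = 0)
  C[2][1] = min over k of (A[2][0] + B[0][1] = 8 + -5 = 3, A[2][1] + B[1][1] = 0 + 10 = 10, A[2][2] + B[2][1] = 7 + 8 = 15) = 3 (attained at k = 0)
  C[2][2] = min over k of (A[2][0] + B[0][2] = 8 + -1 = 7, A[2][1] + B[1][2] = 0 + 7 = 7, A[2][2] + B[2][2] = 7 + 10 = 17) = 7 (attained at k = 0)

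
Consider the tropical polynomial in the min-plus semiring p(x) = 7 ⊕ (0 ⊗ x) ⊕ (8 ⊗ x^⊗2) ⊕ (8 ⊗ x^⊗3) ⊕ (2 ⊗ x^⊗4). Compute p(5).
p(5) = 5

A tropical monomial a ⊗ x^⊗i evaluates to a + i · x. Evaluating each term at x = 5:
  Term 0 contributes 7 + 0 · 5 = 7
  Term 1 contributes 0 + 1 · 5 = 5
  Term 2 contributes 8 + 2 · 5 = 18
  Term 3 contributes 8 + 3 · 5 = 23
  Term 4 contributes 2 + 4 · 5 = 22
p(5) = ⊕ of these = min[7, 5, 18, 23, 22] = 5.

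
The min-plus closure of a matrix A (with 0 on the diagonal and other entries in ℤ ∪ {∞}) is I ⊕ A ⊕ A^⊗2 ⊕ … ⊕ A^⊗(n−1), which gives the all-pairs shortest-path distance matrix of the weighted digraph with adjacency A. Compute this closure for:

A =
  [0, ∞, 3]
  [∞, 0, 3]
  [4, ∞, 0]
Closure =
  [0, ∞, 3]
  [7, 0, 3]
  [4, ∞, 0]

This is the Floyd-Warshall all-pairs shortest-path computation. For each intermediate vertex k = 0, 1, …, 2, update dist[i][j] ← min(dist[i][j], dist[i][k] + dist[k][j]). The final matrix gives, for each (i, j), the minimum total weight of any directed path from i to j (possibly empty when i = j).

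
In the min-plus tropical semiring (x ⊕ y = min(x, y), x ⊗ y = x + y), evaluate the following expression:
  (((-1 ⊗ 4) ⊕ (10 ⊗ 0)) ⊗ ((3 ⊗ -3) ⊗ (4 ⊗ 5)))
(((-1 ⊗ 4) ⊕ (10 ⊗ 0)) ⊗ ((3 ⊗ -3) ⊗ (4 ⊗ 5))) = 12

Expand innermost to outermost. Recall ⊕ takes the minimum of its arguments and ⊗ takes their sum. Working out the expression (((-1 ⊗ 4) ⊕ (10 ⊗ 0)) ⊗ ((3 ⊗ -3) ⊗ (4 ⊗ 5))) gives 12.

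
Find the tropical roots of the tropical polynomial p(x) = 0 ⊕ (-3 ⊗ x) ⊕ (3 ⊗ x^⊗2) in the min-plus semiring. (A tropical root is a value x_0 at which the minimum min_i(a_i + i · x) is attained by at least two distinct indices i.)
Roots: {-6, 3}

Each tropical root is a break point of the lower envelope of the lines y = a_i + i · x (there are 3 lines, with slopes 0, 1, ..., 2). Only the lines that attain the minimum somewhere contribute to roots; other lines are dominated. Here the surviving (envelope) indices are i = 2, i = 1, i = 0.
Intersections between consecutive envelope lines give the roots: for adjacent envelope indices i < j the intersection is x = (a_i − a_j) / (j − i). Reading off the sorted break points: {-6, 3}.
Verification: at each break x_0, at least two indices attain the minimum of min_i(a_i + i · x_0).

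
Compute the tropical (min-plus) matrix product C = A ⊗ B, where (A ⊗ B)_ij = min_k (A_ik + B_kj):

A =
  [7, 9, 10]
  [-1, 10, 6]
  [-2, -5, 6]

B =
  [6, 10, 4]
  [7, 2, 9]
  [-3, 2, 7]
A ⊗ B =
  [7, 11, 11]
  [3, 8, 3]
  [2, -3, 2]

Apply the min-plus product entry-by-entry:
  C[0][0] = min over k of (A[0][0] + B[0][0] = 7 + 6 = 13, A[0][1] + B[1][0] = 9 + 7 = 16, A[0][2] + B[2][0] = 10 + -3 = 7) = 7 (attained at k = 2)
  C[0][1] = min over k of (A[0][0] + B[0][1] = 7 + 10 = 17, A[0][1] + B[1][1] = 9 + 2 = 11, A[0][2] + B[2][1] = 10 + 2 = 12) = 11 (attained at k = 1)
  C[0][2] = min over k of (A[0][0] + B[0][2] = 7 + 4 = 11, A[0][1] + B[1][2] = 9 + 9 = 18, A[0][2] + B[2][2] = 10 + 7 = 17) = 11 (attained at k = 0)
  C[1][0] = min over k of (A[1][0] + B[0][0] = -1 + 6 = 5, A[1][1] + B[1][0] = 10 + 7 = 17, A[1][2] + B[2][0] = 6 + -3 = 3) = 3 (attained at k = 2)
  C[1][1] = min over k of (A[1][0] + B[0][1] = -1 + 10 = 9, A[1][1] + B[1][1] = 10 + 2 = 12, A[1][2] + B[2][1] = 6 + 2 = 8) = 8 (attained at k = 2)
  C[1][2] = min over k of (A[1][0] + B[0][2] = -1 + 4 = 3, A[1][1] + B[1][2] = 10 + 9 = 19, A[1][2] + B[2][2] = 6 + 7 = 13) = 3 (attained at k = 0)
  C[2][0] = min over k of (A[2][0] + B[0][0] = -2 + 6 = 4, A[2][1] + B[1][0] = -5 + 7 = 2, A[2][2] + B[2][0] = 6 + -3 = 3) = 2 (attained at k = 1)
  C[2][1] = min over k of (A[2][0] + B[0][1] = -2 + 10 = 8, A[2][1] + B[1][1] = -5 + 2 = -3, A[2][2] + B[2][1] = 6 + 2 = 8) = -3 (attained at k = 1)
  C[2][2] = min over k of (A[2][0] + B[0][2] = -2 + 4 = 2, A[2][1] + B[1][2] = -5 + 9 = 4, A[2][2] + B[2][2] = 6 + 7 = 13) = 2 (attained at k = 0)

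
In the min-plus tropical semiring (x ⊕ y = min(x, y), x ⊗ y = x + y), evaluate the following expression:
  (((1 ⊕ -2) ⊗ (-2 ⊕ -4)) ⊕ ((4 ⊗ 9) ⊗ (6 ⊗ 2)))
(((1 ⊕ -2) ⊗ (-2 ⊕ -4)) ⊕ ((4 ⊗ 9) ⊗ (6 ⊗ 2))) = -6

Expand innermost to outermost. Recall ⊕ takes the minimum of its arguments and ⊗ takes their sum. Working out the expression (((1 ⊕ -2) ⊗ (-2 ⊕ -4)) ⊕ ((4 ⊗ 9) ⊗ (6 ⊗ 2))) gives -6.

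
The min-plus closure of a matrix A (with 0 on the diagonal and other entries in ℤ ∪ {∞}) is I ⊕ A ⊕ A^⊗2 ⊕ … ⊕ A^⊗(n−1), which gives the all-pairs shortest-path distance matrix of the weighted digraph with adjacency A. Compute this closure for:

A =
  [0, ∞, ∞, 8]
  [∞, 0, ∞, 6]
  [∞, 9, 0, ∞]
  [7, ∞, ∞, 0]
Closure =
  [0, ∞, ∞, 8]
  [13, 0, ∞, 6]
  [22, 9, 0, 15]
  [7, ∞, ∞, 0]

This is the Floyd-Warshall all-pairs shortest-path computation. For each intermediate vertex k = 0, 1, …, 3, update dist[i][j] ← min(dist[i][j], dist[i][k] + dist[k][j]). The final matrix gives, for each (i, j), the minimum total weight of any directed path from i to j (possibly empty when i = j).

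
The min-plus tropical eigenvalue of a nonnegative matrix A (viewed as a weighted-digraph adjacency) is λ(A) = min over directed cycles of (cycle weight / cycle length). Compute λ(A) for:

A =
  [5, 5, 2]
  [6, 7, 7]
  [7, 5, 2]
λ(A) = 2

Enumerate directed cycles and compute their means (weight / length). Sample:
  cycle 0 → 0: weight = 5, length = 1, mean = 5/1 ≈ 5.000
  cycle 1 → 1: weight = 7, length = 1, mean = 7/1 ≈ 7.000
  cycle 2 → 2: weight = 2, length = 1, mean = 2/1 ≈ 2.000
  cycle 0 → 1 → 0: weight = 11, length = 2, mean = 11/2 ≈ 5.500
  cycle 0 → 2 → 0: weight = 9, length = 2, mean = 9/2 ≈ 4.500
  cycle 1 → 0 → 1: weight = 11, length = 2, mean = 11/2 ≈ 5.500
Minimum mean = 2.000, attained e.g. along the cycle 2 → 2 with weight 2 and length 1. So λ(A) = 2/1 = 2.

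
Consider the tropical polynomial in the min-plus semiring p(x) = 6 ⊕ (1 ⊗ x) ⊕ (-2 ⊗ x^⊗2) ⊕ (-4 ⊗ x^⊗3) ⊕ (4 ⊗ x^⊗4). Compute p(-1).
p(-1) = -7

A tropical monomial a ⊗ x^⊗i evaluates to a + i · x. Evaluating each term at x = -1:
  Term 0 contributes 6 + 0 · -1 = 6
  Term 1 contributes 1 + 1 · -1 = 0
  Term 2 contributes -2 + 2 · -1 = -4
  Term 3 contributes -4 + 3 · -1 = -7
  Term 4 contributes 4 + 4 · -1 = 0
p(-1) = ⊕ of these = min[6, 0, -4, -7, 0] = -7.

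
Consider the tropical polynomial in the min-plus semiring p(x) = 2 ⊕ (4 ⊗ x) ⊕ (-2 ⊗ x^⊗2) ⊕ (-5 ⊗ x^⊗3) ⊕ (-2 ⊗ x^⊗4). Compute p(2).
p(2) = 1

A tropical monomial a ⊗ x^⊗i evaluates to a + i · x. Evaluating each term at x = 2:
  Term 0 contributes 2 + 0 · 2 = 2
  Term 1 contributes 4 + 1 · 2 = 6
  Term 2 contributes -2 + 2 · 2 = 2
  Term 3 contributes -5 + 3 · 2 = 1
  Term 4 contributes -2 + 4 · 2 = 6
p(2) = ⊕ of these = min[2, 6, 2, 1, 6] = 1.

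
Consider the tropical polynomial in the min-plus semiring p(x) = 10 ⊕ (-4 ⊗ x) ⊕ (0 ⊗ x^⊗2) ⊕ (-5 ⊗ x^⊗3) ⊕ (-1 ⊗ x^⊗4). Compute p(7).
p(7) = 3

A tropical monomial a ⊗ x^⊗i evaluates to a + i · x. Evaluating each term at x = 7:
  Term 0 contributes 10 + 0 · 7 = 10
  Term 1 contributes -4 + 1 · 7 = 3
  Term 2 contributes 0 + 2 · 7 = 14
  Term 3 contributes -5 + 3 · 7 = 16
  Term 4 contributes -1 + 4 · 7 = 27
p(7) = ⊕ of these = min[10, 3, 14, 16, 27] = 3.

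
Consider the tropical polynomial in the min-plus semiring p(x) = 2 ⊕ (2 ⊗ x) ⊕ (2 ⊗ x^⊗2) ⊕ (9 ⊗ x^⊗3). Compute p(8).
p(8) = 2

A tropical monomial a ⊗ x^⊗i evaluates to a + i · x. Evaluating each term at x = 8:
  Term 0 contributes 2 + 0 · 8 = 2
  Term 1 contributes 2 + 1 · 8 = 10
  Term 2 contributes 2 + 2 · 8 = 18
  Term 3 contributes 9 + 3 · 8 = 33
p(8) = ⊕ of these = min[2, 10, 18, 33] = 2.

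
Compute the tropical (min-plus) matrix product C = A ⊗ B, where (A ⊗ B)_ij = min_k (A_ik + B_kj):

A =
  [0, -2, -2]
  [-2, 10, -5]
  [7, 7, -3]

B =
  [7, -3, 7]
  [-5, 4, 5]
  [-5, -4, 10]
A ⊗ B =
  [-7, -6, 3]
  [-10, -9, 5]
  [-8, -7, 7]

Apply the min-plus product entry-by-entry:
  C[0][0] = min over k of (A[0][0] + B[0][0] = 0 + 7 = 7, A[0][1] + B[1][0] = -2 + -5 = -7, A[0][2] + B[2][0] = -2 + -5 = -7) = -7 (attained at k = 1)
  C[0][1] = min over k of (A[0][0] + B[0][1] = 0 + -3 = -3, A[0][1] + B[1][1] = -2 + 4 = 2, A[0][2] + B[2][1] = -2 + -4 = -6) = -6 (attained at k = 2)
  C[0][2] = min over k of (A[0][0] + B[0][2] = 0 + 7 = 7, A[0][1] + B[1][2] = -2 + 5 = 3, A[0][2] + B[2][2] = -2 + 10 = 8) = 3 (attained at k = 1)
  C[1][0] = min over k of (A[1][0] + B[0][0] = -2 + 7 = 5, A[1][1] + B[1][0] = 10 + -5 = 5, A[1][2] + B[2][0] = -5 + -5 = -10) = -10 (attained at k = 2)
  C[1][1] = min over k of (A[1][0] + B[0][1] = -2 + -3 = -5, A[1][1] + B[1][1] = 10 + 4 = 14, A[1][2] + B[2][1] = -5 + -4 = -9) = -9 (attained at k = 2)
  C[1][2] = min over k of (A[1][0] + B[0][2] = -2 + 7 = 5, A[1][1] + B[1][2] = 10 + 5 = 15, A[1][2] + B[2][2] = -5 + 10 = 5) = 5 (attained at k = 0)
  C[2][0] = min over k of (A[2][0] + B[0][0] = 7 + 7 = 14, A[2][1] + B[1][0] = 7 + -5 = 2, A[2][2] + B[2][0] = -3 + -5 = -8) = -8 (attained at k = 2)
  C[2][1] = min over k of (A[2][0] + B[0][1] = 7 + -3 = 4, A[2][1] + B[1][1] = 7 + 4 = 11, A[2][2] + B[2][1] = -3 + -4 = -7) = -7 (attained at k = 2)
  C[2][2] = min over k of (A[2][0] + B[0][2] = 7 + 7 = 14, A[2][1] + B[1][2] = 7 + 5 = 12, A[2][2] + B[2][2] = -3 + 10 = 7) = 7 (attained at k = 2)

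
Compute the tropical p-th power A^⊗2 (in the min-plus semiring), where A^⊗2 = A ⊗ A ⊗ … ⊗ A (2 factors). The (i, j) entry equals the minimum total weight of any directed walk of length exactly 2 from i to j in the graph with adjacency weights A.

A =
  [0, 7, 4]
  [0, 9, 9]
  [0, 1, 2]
A^⊗2 =
  [0, 5, 4]
  [0, 7, 4]
  [0, 3, 4]

Each entry (A^⊗2)_ij equals the minimum over all length-2 walks i = v_0 → v_1 → … → v_2 = j of Σ_t A[v_t][v_{t+1}]. For example, for (i, j) = (0, 2) we minimise over 3 possible intermediate vertex sequences; the minimum is 4, attained along the walk 0 → 0 → 2.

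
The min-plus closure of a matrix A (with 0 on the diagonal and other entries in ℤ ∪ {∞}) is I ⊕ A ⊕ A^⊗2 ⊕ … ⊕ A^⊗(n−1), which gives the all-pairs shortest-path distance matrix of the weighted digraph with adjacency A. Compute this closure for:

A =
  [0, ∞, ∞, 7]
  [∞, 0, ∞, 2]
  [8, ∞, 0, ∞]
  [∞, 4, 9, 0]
Closure =
  [0, 11, 16, 7]
  [19, 0, 11, 2]
  [8, 19, 0, 15]
  [17, 4, 9, 0]

This is the Floyd-Warshall all-pairs shortest-path computation. For each intermediate vertex k = 0, 1, …, 3, update dist[i][j] ← min(dist[i][j], dist[i][k] + dist[k][j]). The final matrix gives, for each (i, j), the minimum total weight of any directed path from i to j (possibly empty when i = j).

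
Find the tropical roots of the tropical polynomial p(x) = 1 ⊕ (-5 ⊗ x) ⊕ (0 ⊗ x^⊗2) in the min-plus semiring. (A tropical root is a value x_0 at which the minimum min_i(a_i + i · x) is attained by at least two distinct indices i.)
Roots: {-5, 6}

Each tropical root is a break point of the lower envelope of the lines y = a_i + i · x (there are 3 lines, with slopes 0, 1, ..., 2). Only the lines that attain the minimum somewhere contribute to roots; other lines are dominated. Here the surviving (envelope) indices are i = 2, i = 1, i = 0.
Intersections between consecutive envelope lines give the roots: for adjacent envelope indices i < j the intersection is x = (a_i − a_j) / (j − i). Reading off the sorted break points: {-5, 6}.
Verification: at each break x_0, at least two indices attain the minimum of min_i(a_i + i · x_0).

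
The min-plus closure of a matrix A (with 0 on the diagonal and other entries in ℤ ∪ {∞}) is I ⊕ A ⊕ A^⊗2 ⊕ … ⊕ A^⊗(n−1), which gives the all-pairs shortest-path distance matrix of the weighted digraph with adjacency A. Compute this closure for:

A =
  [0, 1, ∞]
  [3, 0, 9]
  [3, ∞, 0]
Closure =
  [0, 1, 10]
  [3, 0, 9]
  [3, 4, 0]

This is the Floyd-Warshall all-pairs shortest-path computation. For each intermediate vertex k = 0, 1, …, 2, update dist[i][j] ← min(dist[i][j], dist[i][k] + dist[k][j]). The final matrix gives, for each (i, j), the minimum total weight of any directed path from i to j (possibly empty when i = j).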